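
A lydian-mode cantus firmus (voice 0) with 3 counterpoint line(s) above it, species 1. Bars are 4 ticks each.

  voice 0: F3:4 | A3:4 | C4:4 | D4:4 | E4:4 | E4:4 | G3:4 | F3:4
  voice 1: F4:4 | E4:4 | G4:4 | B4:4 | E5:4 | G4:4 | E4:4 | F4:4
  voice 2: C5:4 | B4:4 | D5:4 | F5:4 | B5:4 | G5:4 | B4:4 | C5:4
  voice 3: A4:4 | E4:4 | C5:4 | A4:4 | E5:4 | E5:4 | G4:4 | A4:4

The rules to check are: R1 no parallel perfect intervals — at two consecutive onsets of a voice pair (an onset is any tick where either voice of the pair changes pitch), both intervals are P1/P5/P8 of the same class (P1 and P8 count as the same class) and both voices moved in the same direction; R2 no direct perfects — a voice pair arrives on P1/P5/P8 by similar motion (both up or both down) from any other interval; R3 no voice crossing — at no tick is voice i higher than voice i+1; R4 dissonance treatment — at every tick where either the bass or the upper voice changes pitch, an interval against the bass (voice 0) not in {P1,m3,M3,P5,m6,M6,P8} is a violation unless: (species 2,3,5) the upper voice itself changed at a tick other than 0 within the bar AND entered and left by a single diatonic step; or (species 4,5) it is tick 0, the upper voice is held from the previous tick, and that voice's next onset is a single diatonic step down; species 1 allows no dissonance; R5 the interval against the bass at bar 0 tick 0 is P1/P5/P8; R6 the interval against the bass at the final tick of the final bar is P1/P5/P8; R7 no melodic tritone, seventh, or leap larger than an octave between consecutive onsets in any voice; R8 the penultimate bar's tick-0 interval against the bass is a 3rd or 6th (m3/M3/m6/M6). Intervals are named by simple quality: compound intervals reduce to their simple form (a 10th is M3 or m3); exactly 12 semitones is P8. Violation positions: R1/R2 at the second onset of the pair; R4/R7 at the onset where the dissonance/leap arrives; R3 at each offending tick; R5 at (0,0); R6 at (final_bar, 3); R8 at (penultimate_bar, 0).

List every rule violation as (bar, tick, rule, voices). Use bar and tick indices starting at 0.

bar 0: v0=F3 v1=F4 v2=C5 v3=A4 downbeat M3
bar 1: v0=A3 v1=E4 v2=B4 v3=E4 downbeat P5
bar 2: v0=C4 v1=G4 v2=D5 v3=C5 downbeat P8
bar 3: v0=D4 v1=B4 v2=F5 v3=A4 downbeat P5
bar 4: v0=E4 v1=E5 v2=B5 v3=E5 downbeat P8
bar 5: v0=E4 v1=G4 v2=G5 v3=E5 downbeat P8
bar 6: v0=G3 v1=E4 v2=B4 v3=G4 downbeat P8
bar 7: v0=F3 v1=F4 v2=C5 v3=A4 downbeat M3
  -> R3 @ bar 0 tick 0 v(2, 3): C5 above A4
  -> R5 @ bar 0 tick 0 v(0, 3): opens on M3
  -> R3 @ bar 0 tick 1 v(2, 3): C5 above A4
  -> R3 @ bar 0 tick 2 v(2, 3): C5 above A4
  -> R3 @ bar 0 tick 3 v(2, 3): C5 above A4
  -> R1 @ bar 1 tick 0 v(1, 2): F4/C5 P5 -> E4/B4 P5 similar
  -> R2 @ bar 1 tick 0 v(1, 3): F4/A4 M3 -> E4/E4 P1 similar
  -> R2 @ bar 1 tick 0 v(2, 3): C5/A4 m3 -> B4/E4 P5 similar
  -> R3 @ bar 1 tick 0 v(2, 3): B4 above E4
  -> R4 @ bar 1 tick 0 v(0, 2): A3/B4 M2 untreated
  -> R3 @ bar 1 tick 1 v(2, 3): B4 above E4
  -> R3 @ bar 1 tick 2 v(2, 3): B4 above E4
  -> R3 @ bar 1 tick 3 v(2, 3): B4 above E4
  -> R1 @ bar 2 tick 0 v(0, 1): A3/E4 P5 -> C4/G4 P5 similar
  -> R1 @ bar 2 tick 0 v(1, 2): E4/B4 P5 -> G4/D5 P5 similar
  -> R2 @ bar 2 tick 0 v(0, 3): A3/E4 P5 -> C4/C5 P8 similar
  -> R3 @ bar 2 tick 0 v(2, 3): D5 above C5
  -> R4 @ bar 2 tick 0 v(0, 2): C4/D5 M2 untreated
  -> R3 @ bar 2 tick 1 v(2, 3): D5 above C5
  -> R3 @ bar 2 tick 2 v(2, 3): D5 above C5
  -> R3 @ bar 2 tick 3 v(2, 3): D5 above C5
  -> R3 @ bar 3 tick 0 v(2, 3): F5 above A4
  -> R3 @ bar 3 tick 1 v(2, 3): F5 above A4
  -> R3 @ bar 3 tick 2 v(2, 3): F5 above A4
  -> R3 @ bar 3 tick 3 v(2, 3): F5 above A4
  -> R2 @ bar 4 tick 0 v(0, 1): D4/B4 M6 -> E4/E5 P8 similar
  -> R2 @ bar 4 tick 0 v(0, 2): D4/F5 m3 -> E4/B5 P5 similar
  -> R2 @ bar 4 tick 0 v(0, 3): D4/A4 P5 -> E4/E5 P8 similar
  -> R2 @ bar 4 tick 0 v(1, 2): B4/F5 TT -> E5/B5 P5 similar
  -> R2 @ bar 4 tick 0 v(1, 3): B4/A4 M2 -> E5/E5 P1 similar
  -> R2 @ bar 4 tick 0 v(2, 3): F5/A4 m6 -> B5/E5 P5 similar
  -> R3 @ bar 4 tick 0 v(2, 3): B5 above E5
  -> R7 @ bar 4 tick 0 v(2,): F5->B5 leap 6st
  -> R3 @ bar 4 tick 1 v(2, 3): B5 above E5
  -> R3 @ bar 4 tick 2 v(2, 3): B5 above E5
  -> R3 @ bar 4 tick 3 v(2, 3): B5 above E5
  -> R2 @ bar 5 tick 0 v(1, 2): E5/B5 P5 -> G4/G5 P8 similar
  -> R3 @ bar 5 tick 0 v(2, 3): G5 above E5
  -> R3 @ bar 5 tick 1 v(2, 3): G5 above E5
  -> R3 @ bar 5 tick 2 v(2, 3): G5 above E5
  -> R3 @ bar 5 tick 3 v(2, 3): G5 above E5
  -> R1 @ bar 6 tick 0 v(0, 3): E4/E5 P8 -> G3/G4 P8 similar
  -> R2 @ bar 6 tick 0 v(1, 2): G4/G5 P8 -> E4/B4 P5 similar
  -> R3 @ bar 6 tick 0 v(2, 3): B4 above G4
  -> R8 @ bar 6 tick 0 v(0, 3): penult P8 not 3rd/6th
  -> R3 @ bar 6 tick 1 v(2, 3): B4 above G4
  -> R3 @ bar 6 tick 2 v(2, 3): B4 above G4
  -> R3 @ bar 6 tick 3 v(2, 3): B4 above G4
  -> R1 @ bar 7 tick 0 v(1, 2): E4/B4 P5 -> F4/C5 P5 similar
  -> R3 @ bar 7 tick 0 v(2, 3): C5 above A4
  -> R3 @ bar 7 tick 1 v(2, 3): C5 above A4
  -> R3 @ bar 7 tick 2 v(2, 3): C5 above A4
  -> R3 @ bar 7 tick 3 v(2, 3): C5 above A4
  -> R6 @ bar 7 tick 3 v(0, 3): closes on M3

(0, 0, R3, (2, 3))
(0, 0, R5, (0, 3))
(0, 1, R3, (2, 3))
(0, 2, R3, (2, 3))
(0, 3, R3, (2, 3))
(1, 0, R1, (1, 2))
(1, 0, R2, (1, 3))
(1, 0, R2, (2, 3))
(1, 0, R3, (2, 3))
(1, 0, R4, (0, 2))
(1, 1, R3, (2, 3))
(1, 2, R3, (2, 3))
(1, 3, R3, (2, 3))
(2, 0, R1, (0, 1))
(2, 0, R1, (1, 2))
(2, 0, R2, (0, 3))
(2, 0, R3, (2, 3))
(2, 0, R4, (0, 2))
(2, 1, R3, (2, 3))
(2, 2, R3, (2, 3))
(2, 3, R3, (2, 3))
(3, 0, R3, (2, 3))
(3, 1, R3, (2, 3))
(3, 2, R3, (2, 3))
(3, 3, R3, (2, 3))
(4, 0, R2, (0, 1))
(4, 0, R2, (0, 2))
(4, 0, R2, (0, 3))
(4, 0, R2, (1, 2))
(4, 0, R2, (1, 3))
(4, 0, R2, (2, 3))
(4, 0, R3, (2, 3))
(4, 0, R7, (2,))
(4, 1, R3, (2, 3))
(4, 2, R3, (2, 3))
(4, 3, R3, (2, 3))
(5, 0, R2, (1, 2))
(5, 0, R3, (2, 3))
(5, 1, R3, (2, 3))
(5, 2, R3, (2, 3))
(5, 3, R3, (2, 3))
(6, 0, R1, (0, 3))
(6, 0, R2, (1, 2))
(6, 0, R3, (2, 3))
(6, 0, R8, (0, 3))
(6, 1, R3, (2, 3))
(6, 2, R3, (2, 3))
(6, 3, R3, (2, 3))
(7, 0, R1, (1, 2))
(7, 0, R3, (2, 3))
(7, 1, R3, (2, 3))
(7, 2, R3, (2, 3))
(7, 3, R3, (2, 3))
(7, 3, R6, (0, 3))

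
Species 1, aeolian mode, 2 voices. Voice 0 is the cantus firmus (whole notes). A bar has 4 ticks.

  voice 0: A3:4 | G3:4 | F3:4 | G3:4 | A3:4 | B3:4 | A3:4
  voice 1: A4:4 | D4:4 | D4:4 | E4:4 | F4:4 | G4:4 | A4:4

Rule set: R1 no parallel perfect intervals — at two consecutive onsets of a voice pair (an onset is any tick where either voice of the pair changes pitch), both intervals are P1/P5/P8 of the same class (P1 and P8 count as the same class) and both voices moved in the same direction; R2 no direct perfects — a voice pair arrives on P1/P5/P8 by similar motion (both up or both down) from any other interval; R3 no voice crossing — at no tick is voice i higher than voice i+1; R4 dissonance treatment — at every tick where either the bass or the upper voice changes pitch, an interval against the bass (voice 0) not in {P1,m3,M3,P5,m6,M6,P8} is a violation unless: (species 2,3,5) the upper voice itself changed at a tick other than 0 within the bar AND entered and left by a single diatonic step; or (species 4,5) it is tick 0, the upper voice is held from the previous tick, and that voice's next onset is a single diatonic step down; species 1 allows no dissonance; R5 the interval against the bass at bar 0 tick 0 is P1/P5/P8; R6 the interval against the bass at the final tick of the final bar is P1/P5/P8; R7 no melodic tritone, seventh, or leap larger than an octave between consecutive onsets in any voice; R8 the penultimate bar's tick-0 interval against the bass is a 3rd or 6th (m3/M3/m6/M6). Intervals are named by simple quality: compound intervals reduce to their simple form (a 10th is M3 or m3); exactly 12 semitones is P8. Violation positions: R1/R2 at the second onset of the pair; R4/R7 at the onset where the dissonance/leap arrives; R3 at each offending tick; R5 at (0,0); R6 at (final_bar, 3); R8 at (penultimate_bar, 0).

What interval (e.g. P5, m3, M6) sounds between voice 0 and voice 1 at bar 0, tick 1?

voice 0=A3 voice 1=A4 -> P8

P8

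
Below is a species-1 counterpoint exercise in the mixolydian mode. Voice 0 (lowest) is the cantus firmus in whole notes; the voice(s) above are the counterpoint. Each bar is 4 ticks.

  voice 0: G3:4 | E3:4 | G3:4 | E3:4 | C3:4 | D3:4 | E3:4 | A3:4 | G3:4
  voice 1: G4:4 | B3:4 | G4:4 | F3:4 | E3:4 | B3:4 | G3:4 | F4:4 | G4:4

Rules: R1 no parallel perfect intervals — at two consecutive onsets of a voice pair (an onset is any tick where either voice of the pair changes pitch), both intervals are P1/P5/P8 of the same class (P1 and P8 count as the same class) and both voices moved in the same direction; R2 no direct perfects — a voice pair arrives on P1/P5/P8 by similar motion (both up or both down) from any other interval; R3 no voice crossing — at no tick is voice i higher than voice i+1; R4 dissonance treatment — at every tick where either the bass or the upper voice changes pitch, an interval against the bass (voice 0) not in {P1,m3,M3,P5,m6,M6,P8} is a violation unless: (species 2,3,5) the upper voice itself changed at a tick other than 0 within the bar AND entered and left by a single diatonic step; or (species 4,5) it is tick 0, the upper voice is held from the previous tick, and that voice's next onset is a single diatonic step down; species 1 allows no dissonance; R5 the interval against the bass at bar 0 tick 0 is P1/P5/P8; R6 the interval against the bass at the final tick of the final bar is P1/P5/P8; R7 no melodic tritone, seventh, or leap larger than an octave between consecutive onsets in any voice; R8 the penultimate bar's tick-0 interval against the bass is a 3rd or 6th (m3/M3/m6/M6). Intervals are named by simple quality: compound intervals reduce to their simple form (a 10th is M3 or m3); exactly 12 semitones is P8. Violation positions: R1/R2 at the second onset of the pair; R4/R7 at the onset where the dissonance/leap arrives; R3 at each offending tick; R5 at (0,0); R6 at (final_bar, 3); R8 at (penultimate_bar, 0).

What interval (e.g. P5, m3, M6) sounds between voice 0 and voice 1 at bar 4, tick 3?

M3

voice 0=C3 voice 1=E3 -> M3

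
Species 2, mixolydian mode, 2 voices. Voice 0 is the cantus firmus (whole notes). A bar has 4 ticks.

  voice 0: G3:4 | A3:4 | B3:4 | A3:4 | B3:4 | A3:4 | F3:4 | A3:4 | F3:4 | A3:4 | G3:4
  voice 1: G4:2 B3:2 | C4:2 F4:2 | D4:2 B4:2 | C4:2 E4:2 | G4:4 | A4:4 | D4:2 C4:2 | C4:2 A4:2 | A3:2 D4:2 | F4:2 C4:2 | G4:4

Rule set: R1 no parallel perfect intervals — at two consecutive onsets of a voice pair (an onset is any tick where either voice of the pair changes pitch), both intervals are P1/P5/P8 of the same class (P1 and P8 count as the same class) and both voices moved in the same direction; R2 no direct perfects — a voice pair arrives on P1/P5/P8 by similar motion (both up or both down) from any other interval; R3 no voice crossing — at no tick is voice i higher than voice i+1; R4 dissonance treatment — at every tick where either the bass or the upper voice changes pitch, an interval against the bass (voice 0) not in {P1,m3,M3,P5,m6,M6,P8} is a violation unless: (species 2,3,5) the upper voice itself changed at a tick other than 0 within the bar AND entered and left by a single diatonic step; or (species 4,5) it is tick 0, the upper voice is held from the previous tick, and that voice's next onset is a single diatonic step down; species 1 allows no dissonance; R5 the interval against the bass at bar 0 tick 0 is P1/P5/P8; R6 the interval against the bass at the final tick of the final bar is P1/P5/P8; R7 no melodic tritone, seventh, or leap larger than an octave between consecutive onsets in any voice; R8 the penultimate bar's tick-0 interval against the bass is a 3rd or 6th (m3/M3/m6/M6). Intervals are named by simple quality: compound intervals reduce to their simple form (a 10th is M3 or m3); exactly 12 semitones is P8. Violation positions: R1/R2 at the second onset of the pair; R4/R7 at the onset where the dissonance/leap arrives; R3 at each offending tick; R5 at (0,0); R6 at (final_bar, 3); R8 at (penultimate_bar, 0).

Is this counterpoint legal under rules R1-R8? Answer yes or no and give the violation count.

No (1 violations)

bar 0: v0=G3 v1=G4 (P8)
bar 1: v0=A3 v1=C4 (m3)
bar 2: v0=B3 v1=D4 (m3)
bar 3: v0=A3 v1=C4 (m3)
bar 4: v0=B3 v1=G4 (m6)
bar 5: v0=A3 v1=A4 (P8)
bar 6: v0=F3 v1=D4 (M6)
bar 7: v0=A3 v1=C4 (m3)
bar 8: v0=F3 v1=A3 (M3)
bar 9: v0=A3 v1=F4 (m6)
bar 10: v0=G3 v1=G4 (P8)
  R7 @ bar3.0: B4->C4 leap 11st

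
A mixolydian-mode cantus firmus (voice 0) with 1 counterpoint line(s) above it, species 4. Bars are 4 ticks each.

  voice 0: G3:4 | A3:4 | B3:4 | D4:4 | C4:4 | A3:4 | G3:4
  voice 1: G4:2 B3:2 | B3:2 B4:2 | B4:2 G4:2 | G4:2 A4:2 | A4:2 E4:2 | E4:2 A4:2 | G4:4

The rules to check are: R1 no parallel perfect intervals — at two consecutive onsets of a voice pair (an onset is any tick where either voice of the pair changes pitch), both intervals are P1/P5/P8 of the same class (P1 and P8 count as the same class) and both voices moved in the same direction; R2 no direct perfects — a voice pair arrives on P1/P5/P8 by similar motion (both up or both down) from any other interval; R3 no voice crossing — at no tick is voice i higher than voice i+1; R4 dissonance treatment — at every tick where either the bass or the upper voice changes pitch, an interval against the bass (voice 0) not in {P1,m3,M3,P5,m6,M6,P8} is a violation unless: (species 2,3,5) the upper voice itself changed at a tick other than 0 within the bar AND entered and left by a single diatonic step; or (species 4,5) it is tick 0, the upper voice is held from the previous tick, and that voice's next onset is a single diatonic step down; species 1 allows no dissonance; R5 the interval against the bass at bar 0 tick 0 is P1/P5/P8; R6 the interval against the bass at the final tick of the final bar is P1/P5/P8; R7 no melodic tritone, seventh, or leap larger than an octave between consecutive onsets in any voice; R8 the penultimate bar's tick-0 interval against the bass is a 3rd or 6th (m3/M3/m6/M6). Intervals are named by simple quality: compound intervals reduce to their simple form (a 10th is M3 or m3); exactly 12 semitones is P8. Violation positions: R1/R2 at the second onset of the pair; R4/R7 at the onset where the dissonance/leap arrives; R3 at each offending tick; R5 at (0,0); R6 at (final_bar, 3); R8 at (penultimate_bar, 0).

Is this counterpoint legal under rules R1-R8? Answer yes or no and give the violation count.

No (5 violations)

bar 0: v0=G3 v1=G4 (P8)
bar 1: v0=A3 v1=B3 (M2)
bar 2: v0=B3 v1=B4 (P8)
bar 3: v0=D4 v1=G4 (P4)
bar 4: v0=C4 v1=A4 (M6)
bar 5: v0=A3 v1=E4 (P5)
bar 6: v0=G3 v1=G4 (P8)
  R4 @ bar1.0: A3/B3 M2 untreated
  R4 @ bar1.2: A3/B4 M2 untreated
  R4 @ bar3.0: D4/G4 P4 untreated
  R8 @ bar5.0: penult P5 not 3rd/6th
  R1 @ bar6.0: A3/A4 P8 -> G3/G4 P8 similar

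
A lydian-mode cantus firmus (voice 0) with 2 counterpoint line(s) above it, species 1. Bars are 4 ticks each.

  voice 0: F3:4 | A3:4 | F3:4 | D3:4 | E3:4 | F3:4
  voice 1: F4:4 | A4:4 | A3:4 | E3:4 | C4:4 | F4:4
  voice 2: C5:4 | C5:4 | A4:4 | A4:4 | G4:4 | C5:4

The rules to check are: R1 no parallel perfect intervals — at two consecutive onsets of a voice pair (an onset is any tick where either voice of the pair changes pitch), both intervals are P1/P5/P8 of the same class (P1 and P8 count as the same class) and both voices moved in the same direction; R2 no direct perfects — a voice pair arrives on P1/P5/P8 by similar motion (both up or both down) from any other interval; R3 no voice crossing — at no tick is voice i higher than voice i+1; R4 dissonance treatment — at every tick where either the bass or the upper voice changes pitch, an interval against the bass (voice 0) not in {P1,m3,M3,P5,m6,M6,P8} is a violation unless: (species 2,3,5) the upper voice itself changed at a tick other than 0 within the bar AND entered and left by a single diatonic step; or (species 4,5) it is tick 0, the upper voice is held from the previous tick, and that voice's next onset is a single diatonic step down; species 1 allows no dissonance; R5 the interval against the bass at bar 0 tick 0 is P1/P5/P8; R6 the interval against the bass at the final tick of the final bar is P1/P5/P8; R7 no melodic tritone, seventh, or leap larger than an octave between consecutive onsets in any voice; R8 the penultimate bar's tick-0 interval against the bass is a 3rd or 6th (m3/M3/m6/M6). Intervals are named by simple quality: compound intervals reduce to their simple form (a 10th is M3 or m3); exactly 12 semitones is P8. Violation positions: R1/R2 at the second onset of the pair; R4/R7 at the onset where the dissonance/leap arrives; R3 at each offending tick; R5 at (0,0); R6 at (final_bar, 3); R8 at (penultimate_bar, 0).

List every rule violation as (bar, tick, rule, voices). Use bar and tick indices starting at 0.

(1, 0, R1, (0, 1))
(2, 0, R2, (1, 2))
(3, 0, R4, (0, 1))
(5, 0, R1, (1, 2))
(5, 0, R2, (0, 1))
(5, 0, R2, (0, 2))

bar 0: v0=F3 v1=F4 v2=C5 downbeat P5
bar 1: v0=A3 v1=A4 v2=C5 downbeat m3
bar 2: v0=F3 v1=A3 v2=A4 downbeat M3
bar 3: v0=D3 v1=E3 v2=A4 downbeat P5
bar 4: v0=E3 v1=C4 v2=G4 downbeat m3
bar 5: v0=F3 v1=F4 v2=C5 downbeat P5
  -> R1 @ bar 1 tick 0 v(0, 1): F3/F4 P8 -> A3/A4 P8 similar
  -> R2 @ bar 2 tick 0 v(1, 2): A4/C5 m3 -> A3/A4 P8 similar
  -> R4 @ bar 3 tick 0 v(0, 1): D3/E3 M2 untreated
  -> R1 @ bar 5 tick 0 v(1, 2): C4/G4 P5 -> F4/C5 P5 similar
  -> R2 @ bar 5 tick 0 v(0, 1): E3/C4 m6 -> F3/F4 P8 similar
  -> R2 @ bar 5 tick 0 v(0, 2): E3/G4 m3 -> F3/C5 P5 similar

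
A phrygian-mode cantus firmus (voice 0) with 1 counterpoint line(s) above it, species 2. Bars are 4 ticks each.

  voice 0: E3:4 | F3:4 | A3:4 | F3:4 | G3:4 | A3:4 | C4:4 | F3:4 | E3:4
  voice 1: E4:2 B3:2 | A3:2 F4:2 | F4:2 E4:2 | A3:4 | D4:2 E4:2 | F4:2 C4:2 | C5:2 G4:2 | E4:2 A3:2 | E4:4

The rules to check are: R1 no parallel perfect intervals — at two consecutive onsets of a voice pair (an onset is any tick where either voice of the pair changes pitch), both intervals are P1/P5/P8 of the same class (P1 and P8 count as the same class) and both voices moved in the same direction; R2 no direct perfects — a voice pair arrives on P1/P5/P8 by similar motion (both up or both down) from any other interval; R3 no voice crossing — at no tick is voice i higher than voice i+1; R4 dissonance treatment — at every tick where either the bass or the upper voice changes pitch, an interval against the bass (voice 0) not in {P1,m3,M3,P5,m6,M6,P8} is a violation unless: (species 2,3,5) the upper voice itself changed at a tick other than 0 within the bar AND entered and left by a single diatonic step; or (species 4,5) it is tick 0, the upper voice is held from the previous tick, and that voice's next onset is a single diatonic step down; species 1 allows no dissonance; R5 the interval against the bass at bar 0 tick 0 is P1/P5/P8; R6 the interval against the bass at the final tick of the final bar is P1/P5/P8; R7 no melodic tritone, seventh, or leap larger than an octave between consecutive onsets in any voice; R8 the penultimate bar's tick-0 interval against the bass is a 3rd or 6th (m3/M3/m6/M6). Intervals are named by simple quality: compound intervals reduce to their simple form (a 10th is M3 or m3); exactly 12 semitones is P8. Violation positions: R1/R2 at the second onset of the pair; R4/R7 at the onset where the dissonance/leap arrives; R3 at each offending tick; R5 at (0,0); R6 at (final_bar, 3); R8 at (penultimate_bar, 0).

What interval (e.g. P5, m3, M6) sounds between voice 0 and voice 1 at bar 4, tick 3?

voice 0=G3 voice 1=E4 -> M6

M6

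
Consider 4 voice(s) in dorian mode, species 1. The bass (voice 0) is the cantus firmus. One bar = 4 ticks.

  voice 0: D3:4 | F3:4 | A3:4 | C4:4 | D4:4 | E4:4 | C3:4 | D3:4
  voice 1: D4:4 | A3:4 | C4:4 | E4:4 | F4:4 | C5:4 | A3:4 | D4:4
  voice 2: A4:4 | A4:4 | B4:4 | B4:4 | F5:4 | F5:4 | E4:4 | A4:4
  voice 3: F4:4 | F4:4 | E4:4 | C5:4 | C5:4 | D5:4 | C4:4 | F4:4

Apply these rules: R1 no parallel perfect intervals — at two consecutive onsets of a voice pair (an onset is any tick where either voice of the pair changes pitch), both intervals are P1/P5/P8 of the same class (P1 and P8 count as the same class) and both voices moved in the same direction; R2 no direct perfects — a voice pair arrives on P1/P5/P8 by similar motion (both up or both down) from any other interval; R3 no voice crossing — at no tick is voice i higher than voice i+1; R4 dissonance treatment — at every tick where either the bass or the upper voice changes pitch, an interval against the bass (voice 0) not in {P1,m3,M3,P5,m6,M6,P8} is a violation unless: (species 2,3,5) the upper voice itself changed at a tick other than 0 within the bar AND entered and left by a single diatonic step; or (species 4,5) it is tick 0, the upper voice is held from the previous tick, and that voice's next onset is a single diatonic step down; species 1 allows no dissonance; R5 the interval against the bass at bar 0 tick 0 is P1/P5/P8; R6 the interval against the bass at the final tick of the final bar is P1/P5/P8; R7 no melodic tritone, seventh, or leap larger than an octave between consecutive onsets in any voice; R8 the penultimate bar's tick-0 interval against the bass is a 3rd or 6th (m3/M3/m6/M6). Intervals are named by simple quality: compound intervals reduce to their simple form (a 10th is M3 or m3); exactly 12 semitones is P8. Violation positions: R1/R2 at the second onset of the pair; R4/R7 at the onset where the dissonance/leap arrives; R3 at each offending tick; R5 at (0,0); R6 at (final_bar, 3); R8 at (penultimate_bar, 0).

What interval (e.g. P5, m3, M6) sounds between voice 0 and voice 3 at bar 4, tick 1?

voice 0=D4 voice 3=C5 -> m7

m7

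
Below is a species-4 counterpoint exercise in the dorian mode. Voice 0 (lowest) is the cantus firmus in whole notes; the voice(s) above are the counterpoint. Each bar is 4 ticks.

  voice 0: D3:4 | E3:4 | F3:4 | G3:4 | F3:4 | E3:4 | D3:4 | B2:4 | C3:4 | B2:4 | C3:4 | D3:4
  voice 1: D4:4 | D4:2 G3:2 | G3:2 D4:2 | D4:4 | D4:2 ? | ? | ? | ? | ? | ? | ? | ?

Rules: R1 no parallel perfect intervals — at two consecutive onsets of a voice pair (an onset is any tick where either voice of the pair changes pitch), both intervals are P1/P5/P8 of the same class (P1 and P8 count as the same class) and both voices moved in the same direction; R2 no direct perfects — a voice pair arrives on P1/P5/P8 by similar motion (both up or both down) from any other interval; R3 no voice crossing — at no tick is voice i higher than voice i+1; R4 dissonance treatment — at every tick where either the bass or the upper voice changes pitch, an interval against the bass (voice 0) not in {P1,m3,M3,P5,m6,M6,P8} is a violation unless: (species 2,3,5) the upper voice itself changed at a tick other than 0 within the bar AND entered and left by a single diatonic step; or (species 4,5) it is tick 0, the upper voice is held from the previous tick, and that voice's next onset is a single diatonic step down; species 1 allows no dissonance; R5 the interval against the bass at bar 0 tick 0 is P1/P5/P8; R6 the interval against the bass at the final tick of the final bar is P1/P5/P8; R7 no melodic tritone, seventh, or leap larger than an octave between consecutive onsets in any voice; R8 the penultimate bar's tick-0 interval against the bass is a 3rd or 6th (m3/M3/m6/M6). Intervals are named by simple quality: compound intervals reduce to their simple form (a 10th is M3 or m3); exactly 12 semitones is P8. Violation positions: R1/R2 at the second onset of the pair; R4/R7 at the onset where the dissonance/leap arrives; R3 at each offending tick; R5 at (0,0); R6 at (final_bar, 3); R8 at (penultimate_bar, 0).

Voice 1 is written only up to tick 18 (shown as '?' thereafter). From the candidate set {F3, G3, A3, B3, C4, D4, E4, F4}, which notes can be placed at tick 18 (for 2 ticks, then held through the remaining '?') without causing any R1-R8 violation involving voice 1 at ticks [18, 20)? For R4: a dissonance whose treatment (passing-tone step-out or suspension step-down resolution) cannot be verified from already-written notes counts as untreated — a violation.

{A3, C4, D4, F3, F4}

F3: legal
G3: violates R4
A3: legal
B3: violates R4
C4: legal
D4: legal
E4: violates R4
F4: legal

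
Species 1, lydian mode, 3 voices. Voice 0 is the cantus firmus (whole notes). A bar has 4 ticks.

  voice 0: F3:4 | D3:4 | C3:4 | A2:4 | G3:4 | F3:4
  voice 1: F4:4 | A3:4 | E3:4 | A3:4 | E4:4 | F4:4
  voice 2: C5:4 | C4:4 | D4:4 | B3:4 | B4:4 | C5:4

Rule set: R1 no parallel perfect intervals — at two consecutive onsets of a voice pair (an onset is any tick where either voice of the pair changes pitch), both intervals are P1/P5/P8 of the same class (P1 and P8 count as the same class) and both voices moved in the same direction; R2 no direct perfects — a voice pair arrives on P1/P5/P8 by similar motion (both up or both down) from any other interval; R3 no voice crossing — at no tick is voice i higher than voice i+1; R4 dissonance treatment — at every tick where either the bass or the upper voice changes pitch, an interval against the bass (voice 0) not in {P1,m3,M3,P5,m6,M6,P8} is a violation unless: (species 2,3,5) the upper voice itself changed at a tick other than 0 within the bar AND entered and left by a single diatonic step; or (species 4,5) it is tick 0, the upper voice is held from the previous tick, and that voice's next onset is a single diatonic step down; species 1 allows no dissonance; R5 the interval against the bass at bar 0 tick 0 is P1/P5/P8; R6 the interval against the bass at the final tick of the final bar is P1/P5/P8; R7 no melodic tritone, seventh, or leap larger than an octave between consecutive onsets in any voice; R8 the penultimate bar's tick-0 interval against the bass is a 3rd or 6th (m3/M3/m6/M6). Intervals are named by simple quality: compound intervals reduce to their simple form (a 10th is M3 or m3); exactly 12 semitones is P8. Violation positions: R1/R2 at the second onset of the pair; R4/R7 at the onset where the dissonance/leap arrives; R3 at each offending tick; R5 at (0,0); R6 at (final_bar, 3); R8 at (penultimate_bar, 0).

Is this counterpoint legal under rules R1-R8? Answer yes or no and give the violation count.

bar 0: v0=F3 v1=F4 v2=C5 (P5)
bar 1: v0=D3 v1=A3 v2=C4 (m7)
bar 2: v0=C3 v1=E3 v2=D4 (M2)
bar 3: v0=A2 v1=A3 v2=B3 (M2)
bar 4: v0=G3 v1=E4 v2=B4 (M3)
bar 5: v0=F3 v1=F4 v2=C5 (P5)
  R2 @ bar1.0: F3/F4 P8 -> D3/A3 P5 similar
  R4 @ bar1.0: D3/C4 m7 untreated
  R4 @ bar2.0: C3/D4 M2 untreated
  R4 @ bar3.0: A2/B3 M2 untreated
  R2 @ bar4.0: A3/B3 M2 -> E4/B4 P5 similar
  R7 @ bar4.0: A2->G3 leap 10st
  R1 @ bar5.0: E4/B4 P5 -> F4/C5 P5 similar

No (7 violations)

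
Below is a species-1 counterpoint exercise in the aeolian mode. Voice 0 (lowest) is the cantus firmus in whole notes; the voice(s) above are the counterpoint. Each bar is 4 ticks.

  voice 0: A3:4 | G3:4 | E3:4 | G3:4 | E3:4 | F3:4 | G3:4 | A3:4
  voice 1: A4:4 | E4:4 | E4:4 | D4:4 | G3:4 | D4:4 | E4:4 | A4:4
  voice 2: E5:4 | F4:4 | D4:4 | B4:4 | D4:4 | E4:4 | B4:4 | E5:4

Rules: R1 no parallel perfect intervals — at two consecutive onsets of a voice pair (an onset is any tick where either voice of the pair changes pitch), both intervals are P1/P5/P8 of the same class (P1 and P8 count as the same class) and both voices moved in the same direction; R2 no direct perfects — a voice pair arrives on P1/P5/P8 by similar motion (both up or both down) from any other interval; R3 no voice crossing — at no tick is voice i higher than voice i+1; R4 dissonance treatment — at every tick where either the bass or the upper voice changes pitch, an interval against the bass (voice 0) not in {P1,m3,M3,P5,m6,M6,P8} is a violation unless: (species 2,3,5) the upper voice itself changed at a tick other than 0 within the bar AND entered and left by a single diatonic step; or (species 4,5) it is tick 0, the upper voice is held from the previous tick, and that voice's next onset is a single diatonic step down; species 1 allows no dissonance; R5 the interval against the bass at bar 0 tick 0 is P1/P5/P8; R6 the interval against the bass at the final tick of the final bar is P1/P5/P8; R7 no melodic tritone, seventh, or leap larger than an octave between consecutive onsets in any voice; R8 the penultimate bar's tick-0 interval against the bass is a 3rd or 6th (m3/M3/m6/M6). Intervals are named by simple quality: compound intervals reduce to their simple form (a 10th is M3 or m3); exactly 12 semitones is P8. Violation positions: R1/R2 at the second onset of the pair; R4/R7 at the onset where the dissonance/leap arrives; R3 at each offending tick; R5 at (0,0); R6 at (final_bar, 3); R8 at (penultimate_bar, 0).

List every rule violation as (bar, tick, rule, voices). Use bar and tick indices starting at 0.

(1, 0, R4, (0, 2))
(1, 0, R7, (2,))
(2, 0, R3, (1, 2))
(2, 0, R4, (0, 2))
(2, 1, R3, (1, 2))
(2, 2, R3, (1, 2))
(2, 3, R3, (1, 2))
(4, 0, R2, (1, 2))
(4, 0, R4, (0, 2))
(5, 0, R4, (0, 2))
(6, 0, R2, (1, 2))
(7, 0, R1, (1, 2))
(7, 0, R2, (0, 1))
(7, 0, R2, (0, 2))

bar 0: v0=A3 v1=A4 v2=E5 downbeat P5
bar 1: v0=G3 v1=E4 v2=F4 downbeat m7
bar 2: v0=E3 v1=E4 v2=D4 downbeat m7
bar 3: v0=G3 v1=D4 v2=B4 downbeat M3
bar 4: v0=E3 v1=G3 v2=D4 downbeat m7
bar 5: v0=F3 v1=D4 v2=E4 downbeat M7
bar 6: v0=G3 v1=E4 v2=B4 downbeat M3
bar 7: v0=A3 v1=A4 v2=E5 downbeat P5
  -> R4 @ bar 1 tick 0 v(0, 2): G3/F4 m7 untreated
  -> R7 @ bar 1 tick 0 v(2,): E5->F4 leap 11st
  -> R3 @ bar 2 tick 0 v(1, 2): E4 above D4
  -> R4 @ bar 2 tick 0 v(0, 2): E3/D4 m7 untreated
  -> R3 @ bar 2 tick 1 v(1, 2): E4 above D4
  -> R3 @ bar 2 tick 2 v(1, 2): E4 above D4
  -> R3 @ bar 2 tick 3 v(1, 2): E4 above D4
  -> R2 @ bar 4 tick 0 v(1, 2): D4/B4 M6 -> G3/D4 P5 similar
  -> R4 @ bar 4 tick 0 v(0, 2): E3/D4 m7 untreated
  -> R4 @ bar 5 tick 0 v(0, 2): F3/E4 M7 untreated
  -> R2 @ bar 6 tick 0 v(1, 2): D4/E4 M2 -> E4/B4 P5 similar
  -> R1 @ bar 7 tick 0 v(1, 2): E4/B4 P5 -> A4/E5 P5 similar
  -> R2 @ bar 7 tick 0 v(0, 1): G3/E4 M6 -> A3/A4 P8 similar
  -> R2 @ bar 7 tick 0 v(0, 2): G3/B4 M3 -> A3/E5 P5 similar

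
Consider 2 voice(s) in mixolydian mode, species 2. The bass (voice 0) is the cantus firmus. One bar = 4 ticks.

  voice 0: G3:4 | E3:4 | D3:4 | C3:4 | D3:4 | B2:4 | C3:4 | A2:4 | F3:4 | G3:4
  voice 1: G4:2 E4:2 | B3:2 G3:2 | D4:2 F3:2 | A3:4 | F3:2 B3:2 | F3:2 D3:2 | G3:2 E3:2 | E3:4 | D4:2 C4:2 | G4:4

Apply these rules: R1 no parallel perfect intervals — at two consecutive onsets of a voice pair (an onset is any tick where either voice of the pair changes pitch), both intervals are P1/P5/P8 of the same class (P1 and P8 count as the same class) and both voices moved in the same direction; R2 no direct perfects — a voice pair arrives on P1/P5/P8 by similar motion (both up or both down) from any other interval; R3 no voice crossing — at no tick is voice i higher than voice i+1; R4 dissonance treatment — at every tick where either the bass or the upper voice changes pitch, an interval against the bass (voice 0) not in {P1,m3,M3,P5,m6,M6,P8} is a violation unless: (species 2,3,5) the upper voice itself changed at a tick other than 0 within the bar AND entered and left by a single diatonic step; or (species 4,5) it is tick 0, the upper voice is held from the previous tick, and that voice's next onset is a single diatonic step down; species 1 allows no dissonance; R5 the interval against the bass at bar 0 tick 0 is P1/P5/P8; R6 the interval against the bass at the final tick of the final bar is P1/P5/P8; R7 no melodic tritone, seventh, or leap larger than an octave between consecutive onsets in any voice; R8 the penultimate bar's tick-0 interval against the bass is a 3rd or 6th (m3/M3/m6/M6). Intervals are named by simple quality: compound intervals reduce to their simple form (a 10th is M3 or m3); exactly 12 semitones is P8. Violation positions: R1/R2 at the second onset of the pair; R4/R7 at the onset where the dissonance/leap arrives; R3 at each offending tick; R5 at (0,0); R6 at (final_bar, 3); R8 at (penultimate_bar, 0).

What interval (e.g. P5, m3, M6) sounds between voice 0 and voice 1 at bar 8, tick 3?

P5

voice 0=F3 voice 1=C4 -> P5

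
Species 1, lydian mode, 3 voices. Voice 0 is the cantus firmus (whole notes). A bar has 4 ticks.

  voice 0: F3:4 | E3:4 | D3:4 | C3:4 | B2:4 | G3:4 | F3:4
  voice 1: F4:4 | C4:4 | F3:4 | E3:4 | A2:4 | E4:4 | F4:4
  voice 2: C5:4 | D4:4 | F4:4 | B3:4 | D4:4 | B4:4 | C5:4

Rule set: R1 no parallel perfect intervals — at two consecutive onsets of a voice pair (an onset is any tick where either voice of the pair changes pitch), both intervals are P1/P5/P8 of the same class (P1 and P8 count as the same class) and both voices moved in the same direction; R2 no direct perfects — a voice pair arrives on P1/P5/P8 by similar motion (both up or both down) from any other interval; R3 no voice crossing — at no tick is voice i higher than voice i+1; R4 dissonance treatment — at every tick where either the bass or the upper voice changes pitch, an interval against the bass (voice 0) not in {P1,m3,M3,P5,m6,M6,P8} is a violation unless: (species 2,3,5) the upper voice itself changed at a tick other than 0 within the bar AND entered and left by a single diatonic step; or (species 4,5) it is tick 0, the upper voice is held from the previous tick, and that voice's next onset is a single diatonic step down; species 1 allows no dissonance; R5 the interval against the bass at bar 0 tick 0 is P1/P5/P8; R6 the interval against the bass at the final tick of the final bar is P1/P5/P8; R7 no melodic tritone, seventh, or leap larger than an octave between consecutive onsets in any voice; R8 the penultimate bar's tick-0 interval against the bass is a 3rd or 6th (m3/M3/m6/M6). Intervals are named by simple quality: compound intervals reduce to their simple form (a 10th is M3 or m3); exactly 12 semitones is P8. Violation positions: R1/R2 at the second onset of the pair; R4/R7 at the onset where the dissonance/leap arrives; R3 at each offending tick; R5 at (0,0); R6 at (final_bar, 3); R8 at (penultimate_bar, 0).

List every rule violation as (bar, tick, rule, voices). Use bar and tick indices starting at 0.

(1, 0, R4, (0, 2))
(1, 0, R7, (2,))
(3, 0, R2, (1, 2))
(3, 0, R4, (0, 2))
(3, 0, R7, (2,))
(4, 0, R3, (0, 1))
(4, 0, R4, (0, 1))
(4, 1, R3, (0, 1))
(4, 2, R3, (0, 1))
(4, 3, R3, (0, 1))
(5, 0, R2, (1, 2))
(5, 0, R7, (1,))
(6, 0, R1, (1, 2))

bar 0: v0=F3 v1=F4 v2=C5 downbeat P5
bar 1: v0=E3 v1=C4 v2=D4 downbeat m7
bar 2: v0=D3 v1=F3 v2=F4 downbeat m3
bar 3: v0=C3 v1=E3 v2=B3 downbeat M7
bar 4: v0=B2 v1=A2 v2=D4 downbeat m3
bar 5: v0=G3 v1=E4 v2=B4 downbeat M3
bar 6: v0=F3 v1=F4 v2=C5 downbeat P5
  -> R4 @ bar 1 tick 0 v(0, 2): E3/D4 m7 untreated
  -> R7 @ bar 1 tick 0 v(2,): C5->D4 leap 10st
  -> R2 @ bar 3 tick 0 v(1, 2): F3/F4 P8 -> E3/B3 P5 similar
  -> R4 @ bar 3 tick 0 v(0, 2): C3/B3 M7 untreated
  -> R7 @ bar 3 tick 0 v(2,): F4->B3 leap 6st
  -> R3 @ bar 4 tick 0 v(0, 1): B2 above A2
  -> R4 @ bar 4 tick 0 v(0, 1): B2/A2 M2 untreated
  -> R3 @ bar 4 tick 1 v(0, 1): B2 above A2
  -> R3 @ bar 4 tick 2 v(0, 1): B2 above A2
  -> R3 @ bar 4 tick 3 v(0, 1): B2 above A2
  -> R2 @ bar 5 tick 0 v(1, 2): A2/D4 P4 -> E4/B4 P5 similar
  -> R7 @ bar 5 tick 0 v(1,): A2->E4 leap 19st
  -> R1 @ bar 6 tick 0 v(1, 2): E4/B4 P5 -> F4/C5 P5 similar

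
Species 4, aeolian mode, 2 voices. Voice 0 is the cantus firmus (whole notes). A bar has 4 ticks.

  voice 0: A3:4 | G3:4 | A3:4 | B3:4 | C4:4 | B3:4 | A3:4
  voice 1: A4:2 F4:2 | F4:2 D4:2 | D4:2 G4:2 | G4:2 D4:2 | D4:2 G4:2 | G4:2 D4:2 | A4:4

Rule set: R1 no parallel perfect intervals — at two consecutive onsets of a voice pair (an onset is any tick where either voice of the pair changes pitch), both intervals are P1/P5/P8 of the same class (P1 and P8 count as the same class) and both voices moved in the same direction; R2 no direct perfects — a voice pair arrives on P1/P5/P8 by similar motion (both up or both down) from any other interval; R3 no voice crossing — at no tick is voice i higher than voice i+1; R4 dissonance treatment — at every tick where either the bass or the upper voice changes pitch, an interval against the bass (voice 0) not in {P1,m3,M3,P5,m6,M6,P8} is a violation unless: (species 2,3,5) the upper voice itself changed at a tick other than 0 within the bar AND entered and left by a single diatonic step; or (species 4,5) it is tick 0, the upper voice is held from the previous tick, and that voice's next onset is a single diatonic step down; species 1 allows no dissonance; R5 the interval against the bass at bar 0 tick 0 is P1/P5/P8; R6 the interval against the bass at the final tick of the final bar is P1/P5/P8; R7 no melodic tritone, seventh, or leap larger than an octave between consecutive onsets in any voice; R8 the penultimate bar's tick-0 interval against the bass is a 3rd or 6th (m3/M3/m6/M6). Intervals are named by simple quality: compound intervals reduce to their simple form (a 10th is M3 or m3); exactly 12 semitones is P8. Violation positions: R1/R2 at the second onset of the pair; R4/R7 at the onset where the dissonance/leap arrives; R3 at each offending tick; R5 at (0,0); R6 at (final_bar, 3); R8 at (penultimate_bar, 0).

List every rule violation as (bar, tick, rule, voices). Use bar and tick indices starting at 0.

bar 0: v0=A3 v1=A4 downbeat P8
bar 1: v0=G3 v1=F4 downbeat m7
bar 2: v0=A3 v1=D4 downbeat P4
bar 3: v0=B3 v1=G4 downbeat m6
bar 4: v0=C4 v1=D4 downbeat M2
bar 5: v0=B3 v1=G4 downbeat m6
bar 6: v0=A3 v1=A4 downbeat P8
  -> R4 @ bar 1 tick 0 v(0, 1): G3/F4 m7 untreated
  -> R4 @ bar 2 tick 0 v(0, 1): A3/D4 P4 untreated
  -> R4 @ bar 2 tick 2 v(0, 1): A3/G4 m7 untreated
  -> R4 @ bar 4 tick 0 v(0, 1): C4/D4 M2 untreated

(1, 0, R4, (0, 1))
(2, 0, R4, (0, 1))
(2, 2, R4, (0, 1))
(4, 0, R4, (0, 1))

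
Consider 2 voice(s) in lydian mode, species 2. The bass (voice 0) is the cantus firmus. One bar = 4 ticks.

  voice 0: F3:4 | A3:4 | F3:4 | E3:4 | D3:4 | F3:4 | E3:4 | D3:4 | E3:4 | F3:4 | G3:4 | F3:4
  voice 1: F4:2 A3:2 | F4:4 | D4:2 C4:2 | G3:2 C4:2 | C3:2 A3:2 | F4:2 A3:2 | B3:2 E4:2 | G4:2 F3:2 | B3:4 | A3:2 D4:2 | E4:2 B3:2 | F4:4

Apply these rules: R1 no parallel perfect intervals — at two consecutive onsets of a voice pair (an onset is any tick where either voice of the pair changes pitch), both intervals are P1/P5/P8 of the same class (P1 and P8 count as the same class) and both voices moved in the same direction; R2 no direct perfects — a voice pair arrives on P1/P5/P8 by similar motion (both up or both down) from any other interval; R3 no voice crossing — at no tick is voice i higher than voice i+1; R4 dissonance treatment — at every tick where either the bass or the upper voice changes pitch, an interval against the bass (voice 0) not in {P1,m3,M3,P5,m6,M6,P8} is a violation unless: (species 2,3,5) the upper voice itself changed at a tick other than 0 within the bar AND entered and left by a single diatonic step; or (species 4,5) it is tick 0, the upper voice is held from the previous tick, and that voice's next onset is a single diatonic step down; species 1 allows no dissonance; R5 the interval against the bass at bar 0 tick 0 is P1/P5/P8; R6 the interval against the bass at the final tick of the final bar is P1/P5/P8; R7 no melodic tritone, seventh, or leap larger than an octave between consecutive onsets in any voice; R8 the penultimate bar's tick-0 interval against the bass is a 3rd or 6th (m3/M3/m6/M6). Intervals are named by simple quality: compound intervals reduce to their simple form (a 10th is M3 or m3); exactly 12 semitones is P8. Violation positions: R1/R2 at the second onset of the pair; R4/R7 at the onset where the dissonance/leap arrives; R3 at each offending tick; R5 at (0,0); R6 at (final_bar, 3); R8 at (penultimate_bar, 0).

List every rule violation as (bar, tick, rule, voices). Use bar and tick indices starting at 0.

bar 0: v0=F3 v1=F4 downbeat P8
bar 1: v0=A3 v1=F4 downbeat m6
bar 2: v0=F3 v1=D4 downbeat M6
bar 3: v0=E3 v1=G3 downbeat m3
bar 4: v0=D3 v1=C3 downbeat M2
bar 5: v0=F3 v1=F4 downbeat P8
bar 6: v0=E3 v1=B3 downbeat P5
bar 7: v0=D3 v1=G4 downbeat P4
bar 8: v0=E3 v1=B3 downbeat P5
bar 9: v0=F3 v1=A3 downbeat M3
bar 10: v0=G3 v1=E4 downbeat M6
bar 11: v0=F3 v1=F4 downbeat P8
  -> R3 @ bar 4 tick 0 v(0, 1): D3 above C3
  -> R4 @ bar 4 tick 0 v(0, 1): D3/C3 M2 untreated
  -> R3 @ bar 4 tick 1 v(0, 1): D3 above C3
  -> R2 @ bar 5 tick 0 v(0, 1): D3/A3 P5 -> F3/F4 P8 similar
  -> R4 @ bar 7 tick 0 v(0, 1): D3/G4 P4 untreated
  -> R7 @ bar 7 tick 2 v(1,): G4->F3 leap 14st
  -> R2 @ bar 8 tick 0 v(0, 1): D3/F3 m3 -> E3/B3 P5 similar
  -> R7 @ bar 8 tick 0 v(1,): F3->B3 leap 6st
  -> R7 @ bar 11 tick 0 v(1,): B3->F4 leap 6st

(4, 0, R3, (0, 1))
(4, 0, R4, (0, 1))
(4, 1, R3, (0, 1))
(5, 0, R2, (0, 1))
(7, 0, R4, (0, 1))
(7, 2, R7, (1,))
(8, 0, R2, (0, 1))
(8, 0, R7, (1,))
(11, 0, R7, (1,))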